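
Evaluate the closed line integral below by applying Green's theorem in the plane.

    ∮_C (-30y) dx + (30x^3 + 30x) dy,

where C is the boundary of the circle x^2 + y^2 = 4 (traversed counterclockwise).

Green's theorem converts the closed line integral into a double integral over the enclosed region D:

    ∮_C P dx + Q dy = ∬_D (∂Q/∂x - ∂P/∂y) dA.

Here P = -30y, Q = 30x^3 + 30x, so

    ∂Q/∂x = 90x^2 + 30,    ∂P/∂y = -30,
    ∂Q/∂x - ∂P/∂y = 90x^2 + 60.

D is the region x^2 + y^2 ≤ 4. Evaluating the double integral:

In polar coordinates (x = r cos θ, y = r sin θ, dA = r dr dθ) the integrand becomes 90r^2cos(θ)^2 + 60, so

    ∬_D (90x^2 + 60) dA = ∫_0^{2π} ∫_0^{2} (90r^2cos(θ)^2 + 60) · r dr dθ.

Inner (r from 0 to 2): 360cos(θ)^2 + 120.
Outer (θ from 0 to 2π): 600π.

Therefore ∮_C P dx + Q dy = 600π.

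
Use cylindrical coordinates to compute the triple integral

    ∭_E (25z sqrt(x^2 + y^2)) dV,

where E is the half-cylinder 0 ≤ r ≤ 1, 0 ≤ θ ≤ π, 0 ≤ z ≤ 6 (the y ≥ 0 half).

In cylindrical coordinates, x = r cos(θ), y = r sin(θ), z = z, and dV = r dr dθ dz.

The integrand becomes 25r z, so

    ∭_E (25z sqrt(x^2 + y^2)) dV = ∫_{0}^{π} ∫_{0}^{1} ∫_{0}^{6} (25r z) · r dz dr dθ.

Inner (z): 450r^2.
Middle (r from 0 to 1): 150.
Outer (θ): 150π.

Therefore the triple integral equals 150π.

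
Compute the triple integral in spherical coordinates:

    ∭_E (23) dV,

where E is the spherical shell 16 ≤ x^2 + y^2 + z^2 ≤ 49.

In spherical coordinates, x = ρ sin(φ) cos(θ), y = ρ sin(φ) sin(θ), z = ρ cos(φ), and dV = ρ^2 sin(φ) dρ dφ dθ.

The integrand becomes 23, so

    ∭_E (23) dV = ∫_{0}^{2π} ∫_{0}^{π} ∫_{4}^{7} (23) · ρ^2 sin(φ) dρ dφ dθ.

Inner (ρ): 2139sin(φ).
Middle (φ): 4278.
Outer (θ): 8556π.

Therefore the triple integral equals 8556π.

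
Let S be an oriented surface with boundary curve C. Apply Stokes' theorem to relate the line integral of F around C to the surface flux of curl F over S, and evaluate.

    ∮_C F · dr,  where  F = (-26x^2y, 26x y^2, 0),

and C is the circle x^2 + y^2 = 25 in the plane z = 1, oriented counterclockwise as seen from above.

Let S be the flat disk x^2 + y^2 ≤ 25 in the plane z = 1, with upward unit normal n̂ = ẑ. By Stokes' theorem,

    ∮_C F · dr = ∬_S (∇ × F) · n̂ dS = ∬_D (curl F)_z dA,

where D is the disk x^2 + y^2 ≤ 25.

Compute the curl of F = (-26x^2y, 26x y^2, 0):
    (∇ × F)_x = ∂F_z/∂y - ∂F_y/∂z = 0,
    (∇ × F)_y = ∂F_x/∂z - ∂F_z/∂x = 0,
    (∇ × F)_z = ∂F_y/∂x - ∂F_x/∂y = 26x^2 + 26y^2.

On z = 1, (curl F)_z = 26x^2 + 26y^2.

Convert to polar (x = r cos θ, y = r sin θ, dA = r dr dθ); the integrand becomes 26r^2, so

    ∬_D (curl F)_z dA = ∫_0^{2π} ∫_0^{5} (26r^2) · r dr dθ.

Inner (r from 0 to 5): 8125/2.
Outer (θ from 0 to 2π): 8125π.

Therefore ∮_C F · dr = 8125π.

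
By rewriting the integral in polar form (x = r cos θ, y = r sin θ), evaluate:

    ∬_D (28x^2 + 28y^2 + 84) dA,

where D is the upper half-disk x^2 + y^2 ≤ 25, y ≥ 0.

The region D is 0 ≤ r ≤ 5, 0 ≤ θ ≤ π in polar coordinates, where x = r cos(θ), y = r sin(θ), and dA = r dr dθ.

Under the substitution, the integrand becomes 28r^2 + 84, so

    ∬_D (28x^2 + 28y^2 + 84) dA = ∫_{0}^{π} ∫_{0}^{5} (28r^2 + 84) · r dr dθ.

Inner integral (in r): ∫_{0}^{5} (28r^2 + 84) · r dr = 5425.

Outer integral (in θ): ∫_{0}^{π} (5425) dθ = 5425π.

Therefore ∬_D (28x^2 + 28y^2 + 84) dA = 5425π.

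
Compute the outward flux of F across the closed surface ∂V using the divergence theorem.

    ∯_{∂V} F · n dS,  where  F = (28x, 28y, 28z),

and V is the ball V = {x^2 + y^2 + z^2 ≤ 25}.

By the divergence theorem,

    ∯_{∂V} F · n dS = ∭_V (∇ · F) dV.

Compute the divergence:
    ∇ · F = ∂F_x/∂x + ∂F_y/∂y + ∂F_z/∂z = 28 + 28 + 28 = 84.

In spherical coordinates, x = ρ sin(φ) cos(θ), y = ρ sin(φ) sin(θ), z = ρ cos(φ), dV = ρ^2 sin(φ) dρ dφ dθ, with 0 ≤ ρ ≤ 5, 0 ≤ φ ≤ π, 0 ≤ θ ≤ 2π.

The integrand, after substitution and multiplying by the volume element, becomes (84) · ρ^2 sin(φ), so

    ∭_V (∇·F) dV = ∫_0^{2π} ∫_0^{π} ∫_0^{5} (84) · ρ^2 sin(φ) dρ dφ dθ.

Inner (ρ from 0 to 5): 3500sin(φ).
Middle (φ from 0 to π): 7000.
Outer (θ from 0 to 2π): 14000π.

Therefore ∯_{∂V} F · n dS = 14000π.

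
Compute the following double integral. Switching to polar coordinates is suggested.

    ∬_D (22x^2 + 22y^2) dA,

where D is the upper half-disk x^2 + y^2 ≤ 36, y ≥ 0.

The region D is 0 ≤ r ≤ 6, 0 ≤ θ ≤ π in polar coordinates, where x = r cos(θ), y = r sin(θ), and dA = r dr dθ.

Under the substitution, the integrand becomes 22r^2, so

    ∬_D (22x^2 + 22y^2) dA = ∫_{0}^{π} ∫_{0}^{6} (22r^2) · r dr dθ.

Inner integral (in r): ∫_{0}^{6} (22r^2) · r dr = 7128.

Outer integral (in θ): ∫_{0}^{π} (7128) dθ = 7128π.

Therefore ∬_D (22x^2 + 22y^2) dA = 7128π.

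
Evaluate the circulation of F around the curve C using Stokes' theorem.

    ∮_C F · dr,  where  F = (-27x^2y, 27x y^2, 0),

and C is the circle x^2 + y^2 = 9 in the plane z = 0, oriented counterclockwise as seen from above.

Let S be the flat disk x^2 + y^2 ≤ 9 in the plane z = 0, with upward unit normal n̂ = ẑ. By Stokes' theorem,

    ∮_C F · dr = ∬_S (∇ × F) · n̂ dS = ∬_D (curl F)_z dA,

where D is the disk x^2 + y^2 ≤ 9.

Compute the curl of F = (-27x^2y, 27x y^2, 0):
    (∇ × F)_x = ∂F_z/∂y - ∂F_y/∂z = 0,
    (∇ × F)_y = ∂F_x/∂z - ∂F_z/∂x = 0,
    (∇ × F)_z = ∂F_y/∂x - ∂F_x/∂y = 27x^2 + 27y^2.

On z = 0, (curl F)_z = 27x^2 + 27y^2.

Convert to polar (x = r cos θ, y = r sin θ, dA = r dr dθ); the integrand becomes 27r^2, so

    ∬_D (curl F)_z dA = ∫_0^{2π} ∫_0^{3} (27r^2) · r dr dθ.

Inner (r from 0 to 3): 2187/4.
Outer (θ from 0 to 2π): 2187π/2.

Therefore ∮_C F · dr = 2187π/2.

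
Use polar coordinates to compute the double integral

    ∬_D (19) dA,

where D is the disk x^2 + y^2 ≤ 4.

The region D is 0 ≤ r ≤ 2, 0 ≤ θ ≤ 2π in polar coordinates, where x = r cos(θ), y = r sin(θ), and dA = r dr dθ.

Under the substitution, the integrand becomes 19, so

    ∬_D (19) dA = ∫_{0}^{2π} ∫_{0}^{2} (19) · r dr dθ.

Inner integral (in r): ∫_{0}^{2} (19) · r dr = 38.

Outer integral (in θ): ∫_{0}^{2π} (38) dθ = 76π.

Therefore ∬_D (19) dA = 76π.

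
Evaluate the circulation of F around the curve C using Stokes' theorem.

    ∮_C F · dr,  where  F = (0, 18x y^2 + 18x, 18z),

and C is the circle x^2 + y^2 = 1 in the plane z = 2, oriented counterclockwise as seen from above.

Let S be the flat disk x^2 + y^2 ≤ 1 in the plane z = 2, with upward unit normal n̂ = ẑ. By Stokes' theorem,

    ∮_C F · dr = ∬_S (∇ × F) · n̂ dS = ∬_D (curl F)_z dA,

where D is the disk x^2 + y^2 ≤ 1.

Compute the curl of F = (0, 18x y^2 + 18x, 18z):
    (∇ × F)_x = ∂F_z/∂y - ∂F_y/∂z = 0,
    (∇ × F)_y = ∂F_x/∂z - ∂F_z/∂x = 0,
    (∇ × F)_z = ∂F_y/∂x - ∂F_x/∂y = 18y^2 + 18.

On z = 2, (curl F)_z = 18y^2 + 18.

Convert to polar (x = r cos θ, y = r sin θ, dA = r dr dθ); the integrand becomes 18r^2sin(θ)^2 + 18, so

    ∬_D (curl F)_z dA = ∫_0^{2π} ∫_0^{1} (18r^2sin(θ)^2 + 18) · r dr dθ.

Inner (r from 0 to 1): 9sin(θ)^2/2 + 9.
Outer (θ from 0 to 2π): 45π/2.

Therefore ∮_C F · dr = 45π/2.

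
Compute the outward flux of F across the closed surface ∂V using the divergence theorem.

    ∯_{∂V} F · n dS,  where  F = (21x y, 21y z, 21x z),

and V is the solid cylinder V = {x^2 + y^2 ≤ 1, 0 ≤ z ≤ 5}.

By the divergence theorem,

    ∯_{∂V} F · n dS = ∭_V (∇ · F) dV.

Compute the divergence:
    ∇ · F = ∂F_x/∂x + ∂F_y/∂y + ∂F_z/∂z = 21y + 21z + 21x = 21x + 21y + 21z.

In cylindrical coordinates, x = r cos(θ), y = r sin(θ), z = z, dV = r dr dθ dz, with 0 ≤ r ≤ 1, 0 ≤ θ ≤ 2π, 0 ≤ z ≤ 5.

The integrand, after substitution and multiplying by the volume element, becomes (21sqrt(2)r sin(θ + π/4) + 21z) · r, so

    ∭_V (∇·F) dV = ∫_0^{2π} ∫_0^{1} ∫_0^{5} (21sqrt(2)r sin(θ + π/4) + 21z) · r dz dr dθ.

Inner (z from 0 to 5): 105r (2sqrt(2)r sin(θ + π/4) + 5)/2.
Middle (r from 0 to 1): 35sqrt(2)sin(θ + π/4) + 525/4.
Outer (θ from 0 to 2π): 525π/2.

Therefore ∯_{∂V} F · n dS = 525π/2.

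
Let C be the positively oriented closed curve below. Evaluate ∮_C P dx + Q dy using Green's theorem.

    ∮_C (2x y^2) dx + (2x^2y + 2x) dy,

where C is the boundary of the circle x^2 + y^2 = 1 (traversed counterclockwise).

Green's theorem converts the closed line integral into a double integral over the enclosed region D:

    ∮_C P dx + Q dy = ∬_D (∂Q/∂x - ∂P/∂y) dA.

Here P = 2x y^2, Q = 2x^2y + 2x, so

    ∂Q/∂x = 4x y + 2,    ∂P/∂y = 4x y,
    ∂Q/∂x - ∂P/∂y = 2.

D is the region x^2 + y^2 ≤ 1. Evaluating the double integral:

In polar coordinates (x = r cos θ, y = r sin θ, dA = r dr dθ) the integrand becomes 2, so

    ∬_D (2) dA = ∫_0^{2π} ∫_0^{1} (2) · r dr dθ.

Inner (r from 0 to 1): 1.
Outer (θ from 0 to 2π): 2π.

Therefore ∮_C P dx + Q dy = 2π.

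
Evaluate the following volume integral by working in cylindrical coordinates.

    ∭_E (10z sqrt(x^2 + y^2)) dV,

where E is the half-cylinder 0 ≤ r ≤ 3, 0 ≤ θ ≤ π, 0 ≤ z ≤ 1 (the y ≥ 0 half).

In cylindrical coordinates, x = r cos(θ), y = r sin(θ), z = z, and dV = r dr dθ dz.

The integrand becomes 10r z, so

    ∭_E (10z sqrt(x^2 + y^2)) dV = ∫_{0}^{π} ∫_{0}^{3} ∫_{0}^{1} (10r z) · r dz dr dθ.

Inner (z): 5r^2.
Middle (r from 0 to 3): 45.
Outer (θ): 45π.

Therefore the triple integral equals 45π.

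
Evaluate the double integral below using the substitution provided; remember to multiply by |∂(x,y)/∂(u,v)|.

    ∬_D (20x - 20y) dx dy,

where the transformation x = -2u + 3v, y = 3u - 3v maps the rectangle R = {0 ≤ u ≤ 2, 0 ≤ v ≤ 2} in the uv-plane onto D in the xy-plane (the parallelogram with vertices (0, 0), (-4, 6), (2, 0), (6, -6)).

Compute the Jacobian determinant of (x, y) with respect to (u, v):

    ∂(x,y)/∂(u,v) = | -2  3 | = (-2)(-3) - (3)(3) = -3.
                   | 3  -3 |

Its absolute value is |J| = 3 (the area scaling factor).

Substituting x = -2u + 3v, y = 3u - 3v into the integrand,

    20x - 20y → -100u + 120v,

so the integral becomes

    ∬_R (-100u + 120v) · |J| du dv = ∫_0^2 ∫_0^2 (-300u + 360v) dv du.

Inner (v): 720 - 600u.
Outer (u): 240.

Therefore ∬_D (20x - 20y) dx dy = 240.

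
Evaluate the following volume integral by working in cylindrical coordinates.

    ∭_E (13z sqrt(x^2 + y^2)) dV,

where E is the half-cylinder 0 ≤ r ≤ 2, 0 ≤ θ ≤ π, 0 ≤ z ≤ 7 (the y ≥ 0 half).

In cylindrical coordinates, x = r cos(θ), y = r sin(θ), z = z, and dV = r dr dθ dz.

The integrand becomes 13r z, so

    ∭_E (13z sqrt(x^2 + y^2)) dV = ∫_{0}^{π} ∫_{0}^{2} ∫_{0}^{7} (13r z) · r dz dr dθ.

Inner (z): 637r^2/2.
Middle (r from 0 to 2): 2548/3.
Outer (θ): 2548π/3.

Therefore the triple integral equals 2548π/3.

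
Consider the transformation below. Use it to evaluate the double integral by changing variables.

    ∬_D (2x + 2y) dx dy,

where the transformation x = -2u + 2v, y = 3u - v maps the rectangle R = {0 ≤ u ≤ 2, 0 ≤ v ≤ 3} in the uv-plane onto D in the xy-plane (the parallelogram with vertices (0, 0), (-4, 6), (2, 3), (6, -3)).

Compute the Jacobian determinant of (x, y) with respect to (u, v):

    ∂(x,y)/∂(u,v) = | -2  2 | = (-2)(-1) - (2)(3) = -4.
                   | 3  -1 |

Its absolute value is |J| = 4 (the area scaling factor).

Substituting x = -2u + 2v, y = 3u - v into the integrand,

    2x + 2y → 2u + 2v,

so the integral becomes

    ∬_R (2u + 2v) · |J| du dv = ∫_0^2 ∫_0^3 (8u + 8v) dv du.

Inner (v): 24u + 36.
Outer (u): 120.

Therefore ∬_D (2x + 2y) dx dy = 120.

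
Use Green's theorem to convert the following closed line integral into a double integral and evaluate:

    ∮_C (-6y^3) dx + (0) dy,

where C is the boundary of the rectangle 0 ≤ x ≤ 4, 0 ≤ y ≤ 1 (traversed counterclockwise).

Green's theorem converts the closed line integral into a double integral over the enclosed region D:

    ∮_C P dx + Q dy = ∬_D (∂Q/∂x - ∂P/∂y) dA.

Here P = -6y^3, Q = 0, so

    ∂Q/∂x = 0,    ∂P/∂y = -18y^2,
    ∂Q/∂x - ∂P/∂y = 18y^2.

D is the region 0 ≤ x ≤ 4, 0 ≤ y ≤ 1. Evaluating the double integral:

    ∬_D (18y^2) dA = ∫_0^{4} ∫_0^{1} (18y^2) dy dx.

Inner (y from 0 to 1): 6.
Outer (x from 0 to 4): 24.

Therefore ∮_C P dx + Q dy = 24.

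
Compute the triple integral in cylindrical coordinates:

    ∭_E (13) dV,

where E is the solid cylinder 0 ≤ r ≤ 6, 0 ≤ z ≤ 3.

In cylindrical coordinates, x = r cos(θ), y = r sin(θ), z = z, and dV = r dr dθ dz.

The integrand becomes 13, so

    ∭_E (13) dV = ∫_{0}^{2π} ∫_{0}^{6} ∫_{0}^{3} (13) · r dz dr dθ.

Inner (z): 39r.
Middle (r from 0 to 6): 702.
Outer (θ): 1404π.

Therefore the triple integral equals 1404π.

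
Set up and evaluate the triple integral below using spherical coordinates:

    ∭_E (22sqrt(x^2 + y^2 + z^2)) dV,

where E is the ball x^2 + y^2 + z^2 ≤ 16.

In spherical coordinates, x = ρ sin(φ) cos(θ), y = ρ sin(φ) sin(θ), z = ρ cos(φ), and dV = ρ^2 sin(φ) dρ dφ dθ.

The integrand becomes 22ρ, so

    ∭_E (22sqrt(x^2 + y^2 + z^2)) dV = ∫_{0}^{2π} ∫_{0}^{π} ∫_{0}^{4} (22ρ) · ρ^2 sin(φ) dρ dφ dθ.

Inner (ρ): 1408sin(φ).
Middle (φ): 2816.
Outer (θ): 5632π.

Therefore the triple integral equals 5632π.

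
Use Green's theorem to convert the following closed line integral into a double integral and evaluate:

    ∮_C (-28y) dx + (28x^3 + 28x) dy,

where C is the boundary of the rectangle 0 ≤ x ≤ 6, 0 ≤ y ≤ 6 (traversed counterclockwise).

Green's theorem converts the closed line integral into a double integral over the enclosed region D:

    ∮_C P dx + Q dy = ∬_D (∂Q/∂x - ∂P/∂y) dA.

Here P = -28y, Q = 28x^3 + 28x, so

    ∂Q/∂x = 84x^2 + 28,    ∂P/∂y = -28,
    ∂Q/∂x - ∂P/∂y = 84x^2 + 56.

D is the region 0 ≤ x ≤ 6, 0 ≤ y ≤ 6. Evaluating the double integral:

    ∬_D (84x^2 + 56) dA = ∫_0^{6} ∫_0^{6} (84x^2 + 56) dy dx.

Inner (y from 0 to 6): 504x^2 + 336.
Outer (x from 0 to 6): 38304.

Therefore ∮_C P dx + Q dy = 38304.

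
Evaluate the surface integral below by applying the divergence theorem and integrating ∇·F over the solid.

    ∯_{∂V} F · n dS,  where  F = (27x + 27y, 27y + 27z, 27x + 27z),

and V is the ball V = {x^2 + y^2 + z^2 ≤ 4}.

By the divergence theorem,

    ∯_{∂V} F · n dS = ∭_V (∇ · F) dV.

Compute the divergence:
    ∇ · F = ∂F_x/∂x + ∂F_y/∂y + ∂F_z/∂z = 27 + 27 + 27 = 81.

In spherical coordinates, x = ρ sin(φ) cos(θ), y = ρ sin(φ) sin(θ), z = ρ cos(φ), dV = ρ^2 sin(φ) dρ dφ dθ, with 0 ≤ ρ ≤ 2, 0 ≤ φ ≤ π, 0 ≤ θ ≤ 2π.

The integrand, after substitution and multiplying by the volume element, becomes (81) · ρ^2 sin(φ), so

    ∭_V (∇·F) dV = ∫_0^{2π} ∫_0^{π} ∫_0^{2} (81) · ρ^2 sin(φ) dρ dφ dθ.

Inner (ρ from 0 to 2): 216sin(φ).
Middle (φ from 0 to π): 432.
Outer (θ from 0 to 2π): 864π.

Therefore ∯_{∂V} F · n dS = 864π.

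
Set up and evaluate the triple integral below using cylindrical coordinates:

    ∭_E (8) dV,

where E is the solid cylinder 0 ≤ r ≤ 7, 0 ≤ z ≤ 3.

In cylindrical coordinates, x = r cos(θ), y = r sin(θ), z = z, and dV = r dr dθ dz.

The integrand becomes 8, so

    ∭_E (8) dV = ∫_{0}^{2π} ∫_{0}^{7} ∫_{0}^{3} (8) · r dz dr dθ.

Inner (z): 24r.
Middle (r from 0 to 7): 588.
Outer (θ): 1176π.

Therefore the triple integral equals 1176π.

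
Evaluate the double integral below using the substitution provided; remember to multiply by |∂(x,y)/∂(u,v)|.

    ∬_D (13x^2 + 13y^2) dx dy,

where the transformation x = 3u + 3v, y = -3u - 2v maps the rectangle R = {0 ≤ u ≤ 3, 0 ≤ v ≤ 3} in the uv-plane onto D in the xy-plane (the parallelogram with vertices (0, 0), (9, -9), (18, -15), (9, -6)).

Compute the Jacobian determinant of (x, y) with respect to (u, v):

    ∂(x,y)/∂(u,v) = | 3  3 | = (3)(-2) - (3)(-3) = 3.
                   | -3  -2 |

Its absolute value is |J| = 3 (the area scaling factor).

Substituting x = 3u + 3v, y = -3u - 2v into the integrand,

    13x^2 + 13y^2 → 234u^2 + 390u v + 169v^2,

so the integral becomes

    ∬_R (234u^2 + 390u v + 169v^2) · |J| du dv = ∫_0^3 ∫_0^3 (702u^2 + 1170u v + 507v^2) dv du.

Inner (v): 2106u^2 + 5265u + 4563.
Outer (u): 112671/2.

Therefore ∬_D (13x^2 + 13y^2) dx dy = 112671/2.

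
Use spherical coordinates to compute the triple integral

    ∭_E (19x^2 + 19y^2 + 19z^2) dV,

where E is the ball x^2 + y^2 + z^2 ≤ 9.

In spherical coordinates, x = ρ sin(φ) cos(θ), y = ρ sin(φ) sin(θ), z = ρ cos(φ), and dV = ρ^2 sin(φ) dρ dφ dθ.

The integrand becomes 19ρ^2, so

    ∭_E (19x^2 + 19y^2 + 19z^2) dV = ∫_{0}^{2π} ∫_{0}^{π} ∫_{0}^{3} (19ρ^2) · ρ^2 sin(φ) dρ dφ dθ.

Inner (ρ): 4617sin(φ)/5.
Middle (φ): 9234/5.
Outer (θ): 18468π/5.

Therefore the triple integral equals 18468π/5.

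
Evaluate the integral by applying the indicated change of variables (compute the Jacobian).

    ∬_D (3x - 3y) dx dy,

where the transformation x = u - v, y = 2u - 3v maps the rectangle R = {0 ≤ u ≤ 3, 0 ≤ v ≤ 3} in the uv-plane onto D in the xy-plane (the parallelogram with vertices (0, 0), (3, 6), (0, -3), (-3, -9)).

Compute the Jacobian determinant of (x, y) with respect to (u, v):

    ∂(x,y)/∂(u,v) = | 1  -1 | = (1)(-3) - (-1)(2) = -1.
                   | 2  -3 |

Its absolute value is |J| = 1 (the area scaling factor).

Substituting x = u - v, y = 2u - 3v into the integrand,

    3x - 3y → -3u + 6v,

so the integral becomes

    ∬_R (-3u + 6v) · |J| du dv = ∫_0^3 ∫_0^3 (-3u + 6v) dv du.

Inner (v): 27 - 9u.
Outer (u): 81/2.

Therefore ∬_D (3x - 3y) dx dy = 81/2.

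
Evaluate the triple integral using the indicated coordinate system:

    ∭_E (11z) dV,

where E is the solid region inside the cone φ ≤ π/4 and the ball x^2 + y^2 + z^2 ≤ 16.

In spherical coordinates, x = ρ sin(φ) cos(θ), y = ρ sin(φ) sin(θ), z = ρ cos(φ), and dV = ρ^2 sin(φ) dρ dφ dθ.

The integrand becomes 11ρ cos(φ), so

    ∭_E (11z) dV = ∫_{0}^{2π} ∫_{0}^{π/4} ∫_{0}^{4} (11ρ cos(φ)) · ρ^2 sin(φ) dρ dφ dθ.

Inner (ρ): 352sin(2φ).
Middle (φ): 176.
Outer (θ): 352π.

Therefore the triple integral equals 352π.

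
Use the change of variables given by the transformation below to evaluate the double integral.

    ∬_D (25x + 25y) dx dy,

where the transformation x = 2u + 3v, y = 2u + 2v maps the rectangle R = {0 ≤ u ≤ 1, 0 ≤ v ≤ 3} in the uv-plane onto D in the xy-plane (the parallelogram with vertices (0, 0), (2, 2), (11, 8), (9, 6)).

Compute the Jacobian determinant of (x, y) with respect to (u, v):

    ∂(x,y)/∂(u,v) = | 2  3 | = (2)(2) - (3)(2) = -2.
                   | 2  2 |

Its absolute value is |J| = 2 (the area scaling factor).

Substituting x = 2u + 3v, y = 2u + 2v into the integrand,

    25x + 25y → 100u + 125v,

so the integral becomes

    ∬_R (100u + 125v) · |J| du dv = ∫_0^1 ∫_0^3 (200u + 250v) dv du.

Inner (v): 600u + 1125.
Outer (u): 1425.

Therefore ∬_D (25x + 25y) dx dy = 1425.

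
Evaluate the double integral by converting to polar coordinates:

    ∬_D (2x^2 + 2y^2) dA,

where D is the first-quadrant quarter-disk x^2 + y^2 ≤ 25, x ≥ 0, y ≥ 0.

The region D is 0 ≤ r ≤ 5, 0 ≤ θ ≤ π/2 in polar coordinates, where x = r cos(θ), y = r sin(θ), and dA = r dr dθ.

Under the substitution, the integrand becomes 2r^2, so

    ∬_D (2x^2 + 2y^2) dA = ∫_{0}^{π/2} ∫_{0}^{5} (2r^2) · r dr dθ.

Inner integral (in r): ∫_{0}^{5} (2r^2) · r dr = 625/2.

Outer integral (in θ): ∫_{0}^{π/2} (625/2) dθ = 625π/4.

Therefore ∬_D (2x^2 + 2y^2) dA = 625π/4.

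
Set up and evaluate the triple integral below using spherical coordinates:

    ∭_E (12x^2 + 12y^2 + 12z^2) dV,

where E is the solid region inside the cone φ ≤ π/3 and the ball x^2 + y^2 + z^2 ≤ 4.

In spherical coordinates, x = ρ sin(φ) cos(θ), y = ρ sin(φ) sin(θ), z = ρ cos(φ), and dV = ρ^2 sin(φ) dρ dφ dθ.

The integrand becomes 12ρ^2, so

    ∭_E (12x^2 + 12y^2 + 12z^2) dV = ∫_{0}^{2π} ∫_{0}^{π/3} ∫_{0}^{2} (12ρ^2) · ρ^2 sin(φ) dρ dφ dθ.

Inner (ρ): 384sin(φ)/5.
Middle (φ): 192/5.
Outer (θ): 384π/5.

Therefore the triple integral equals 384π/5.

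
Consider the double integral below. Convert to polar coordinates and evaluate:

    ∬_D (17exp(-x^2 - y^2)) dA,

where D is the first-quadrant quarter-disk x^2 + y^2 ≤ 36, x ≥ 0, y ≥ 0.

The region D is 0 ≤ r ≤ 6, 0 ≤ θ ≤ π/2 in polar coordinates, where x = r cos(θ), y = r sin(θ), and dA = r dr dθ.

Under the substitution, the integrand becomes 17exp(-r^2), so

    ∬_D (17exp(-x^2 - y^2)) dA = ∫_{0}^{π/2} ∫_{0}^{6} (17exp(-r^2)) · r dr dθ.

Inner integral (in r): ∫_{0}^{6} (17exp(-r^2)) · r dr = 17/2 - 17exp(-36)/2.

Outer integral (in θ): ∫_{0}^{π/2} (17/2 - 17exp(-36)/2) dθ = -17π (1 - exp(36))exp(-36)/4.

Therefore ∬_D (17exp(-x^2 - y^2)) dA = -17π (1 - exp(36))exp(-36)/4.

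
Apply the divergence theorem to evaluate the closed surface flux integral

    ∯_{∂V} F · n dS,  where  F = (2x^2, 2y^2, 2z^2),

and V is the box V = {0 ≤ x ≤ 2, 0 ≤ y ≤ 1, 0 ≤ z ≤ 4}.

By the divergence theorem,

    ∯_{∂V} F · n dS = ∭_V (∇ · F) dV.

Compute the divergence:
    ∇ · F = ∂F_x/∂x + ∂F_y/∂y + ∂F_z/∂z = 4x + 4y + 4z.

V is a rectangular box, so dV = dx dy dz with 0 ≤ x ≤ 2, 0 ≤ y ≤ 1, 0 ≤ z ≤ 4.

Integrate (4x + 4y + 4z) over V as an iterated integral:

    ∭_V (∇·F) dV = ∫_0^{2} ∫_0^{1} ∫_0^{4} (4x + 4y + 4z) dz dy dx.

Inner (z from 0 to 4): 16x + 16y + 32.
Middle (y from 0 to 1): 16x + 40.
Outer (x from 0 to 2): 112.

Therefore ∯_{∂V} F · n dS = 112.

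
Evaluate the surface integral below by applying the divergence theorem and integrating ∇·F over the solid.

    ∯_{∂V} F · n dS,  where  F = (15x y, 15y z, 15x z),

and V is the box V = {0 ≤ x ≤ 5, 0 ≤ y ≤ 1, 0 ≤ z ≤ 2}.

By the divergence theorem,

    ∯_{∂V} F · n dS = ∭_V (∇ · F) dV.

Compute the divergence:
    ∇ · F = ∂F_x/∂x + ∂F_y/∂y + ∂F_z/∂z = 15y + 15z + 15x = 15x + 15y + 15z.

V is a rectangular box, so dV = dx dy dz with 0 ≤ x ≤ 5, 0 ≤ y ≤ 1, 0 ≤ z ≤ 2.

Integrate (15x + 15y + 15z) over V as an iterated integral:

    ∭_V (∇·F) dV = ∫_0^{5} ∫_0^{1} ∫_0^{2} (15x + 15y + 15z) dz dy dx.

Inner (z from 0 to 2): 30x + 30y + 30.
Middle (y from 0 to 1): 30x + 45.
Outer (x from 0 to 5): 600.

Therefore ∯_{∂V} F · n dS = 600.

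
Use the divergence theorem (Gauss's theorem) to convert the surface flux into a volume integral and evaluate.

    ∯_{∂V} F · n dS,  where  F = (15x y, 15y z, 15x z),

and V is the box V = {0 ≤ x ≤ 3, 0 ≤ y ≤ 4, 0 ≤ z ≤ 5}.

By the divergence theorem,

    ∯_{∂V} F · n dS = ∭_V (∇ · F) dV.

Compute the divergence:
    ∇ · F = ∂F_x/∂x + ∂F_y/∂y + ∂F_z/∂z = 15y + 15z + 15x = 15x + 15y + 15z.

V is a rectangular box, so dV = dx dy dz with 0 ≤ x ≤ 3, 0 ≤ y ≤ 4, 0 ≤ z ≤ 5.

Integrate (15x + 15y + 15z) over V as an iterated integral:

    ∭_V (∇·F) dV = ∫_0^{3} ∫_0^{4} ∫_0^{5} (15x + 15y + 15z) dz dy dx.

Inner (z from 0 to 5): 75x + 75y + 375/2.
Middle (y from 0 to 4): 300x + 1350.
Outer (x from 0 to 3): 5400.

Therefore ∯_{∂V} F · n dS = 5400.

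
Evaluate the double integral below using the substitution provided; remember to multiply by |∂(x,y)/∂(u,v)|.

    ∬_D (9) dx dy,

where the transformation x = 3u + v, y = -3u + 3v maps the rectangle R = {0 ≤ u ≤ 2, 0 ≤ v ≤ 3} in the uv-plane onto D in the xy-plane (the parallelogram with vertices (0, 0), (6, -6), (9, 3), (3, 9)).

Compute the Jacobian determinant of (x, y) with respect to (u, v):

    ∂(x,y)/∂(u,v) = | 3  1 | = (3)(3) - (1)(-3) = 12.
                   | -3  3 |

Its absolute value is |J| = 12 (the area scaling factor).

Substituting x = 3u + v, y = -3u + 3v into the integrand,

    9 → 9,

so the integral becomes

    ∬_R (9) · |J| du dv = ∫_0^2 ∫_0^3 (108) dv du.

Inner (v): 324.
Outer (u): 648.

Therefore ∬_D (9) dx dy = 648.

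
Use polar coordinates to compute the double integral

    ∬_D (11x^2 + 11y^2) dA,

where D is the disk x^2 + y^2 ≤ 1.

The region D is 0 ≤ r ≤ 1, 0 ≤ θ ≤ 2π in polar coordinates, where x = r cos(θ), y = r sin(θ), and dA = r dr dθ.

Under the substitution, the integrand becomes 11r^2, so

    ∬_D (11x^2 + 11y^2) dA = ∫_{0}^{2π} ∫_{0}^{1} (11r^2) · r dr dθ.

Inner integral (in r): ∫_{0}^{1} (11r^2) · r dr = 11/4.

Outer integral (in θ): ∫_{0}^{2π} (11/4) dθ = 11π/2.

Therefore ∬_D (11x^2 + 11y^2) dA = 11π/2.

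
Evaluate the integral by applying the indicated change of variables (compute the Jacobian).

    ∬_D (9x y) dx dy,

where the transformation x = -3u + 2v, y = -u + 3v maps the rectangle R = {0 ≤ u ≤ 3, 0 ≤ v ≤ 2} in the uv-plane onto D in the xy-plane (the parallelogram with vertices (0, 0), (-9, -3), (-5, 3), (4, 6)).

Compute the Jacobian determinant of (x, y) with respect to (u, v):

    ∂(x,y)/∂(u,v) = | -3  2 | = (-3)(3) - (2)(-1) = -7.
                   | -1  3 |

Its absolute value is |J| = 7 (the area scaling factor).

Substituting x = -3u + 2v, y = -u + 3v into the integrand,

    9x y → 27u^2 - 99u v + 54v^2,

so the integral becomes

    ∬_R (27u^2 - 99u v + 54v^2) · |J| du dv = ∫_0^3 ∫_0^2 (189u^2 - 693u v + 378v^2) dv du.

Inner (v): 378u^2 - 1386u + 1008.
Outer (u): 189.

Therefore ∬_D (9x y) dx dy = 189.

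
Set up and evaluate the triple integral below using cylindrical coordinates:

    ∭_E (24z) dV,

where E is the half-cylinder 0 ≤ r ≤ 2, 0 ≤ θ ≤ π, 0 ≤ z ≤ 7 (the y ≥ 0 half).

In cylindrical coordinates, x = r cos(θ), y = r sin(θ), z = z, and dV = r dr dθ dz.

The integrand becomes 24z, so

    ∭_E (24z) dV = ∫_{0}^{π} ∫_{0}^{2} ∫_{0}^{7} (24z) · r dz dr dθ.

Inner (z): 588r.
Middle (r from 0 to 2): 1176.
Outer (θ): 1176π.

Therefore the triple integral equals 1176π.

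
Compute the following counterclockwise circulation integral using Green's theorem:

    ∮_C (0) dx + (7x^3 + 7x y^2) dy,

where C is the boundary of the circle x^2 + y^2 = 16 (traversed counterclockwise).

Green's theorem converts the closed line integral into a double integral over the enclosed region D:

    ∮_C P dx + Q dy = ∬_D (∂Q/∂x - ∂P/∂y) dA.

Here P = 0, Q = 7x^3 + 7x y^2, so

    ∂Q/∂x = 21x^2 + 7y^2,    ∂P/∂y = 0,
    ∂Q/∂x - ∂P/∂y = 21x^2 + 7y^2.

D is the region x^2 + y^2 ≤ 16. Evaluating the double integral:

In polar coordinates (x = r cos θ, y = r sin θ, dA = r dr dθ) the integrand becomes 7r^2(cos(2θ) + 2), so

    ∬_D (21x^2 + 7y^2) dA = ∫_0^{2π} ∫_0^{4} (7r^2(cos(2θ) + 2)) · r dr dθ.

Inner (r from 0 to 4): 448cos(2θ) + 896.
Outer (θ from 0 to 2π): 1792π.

Therefore ∮_C P dx + Q dy = 1792π.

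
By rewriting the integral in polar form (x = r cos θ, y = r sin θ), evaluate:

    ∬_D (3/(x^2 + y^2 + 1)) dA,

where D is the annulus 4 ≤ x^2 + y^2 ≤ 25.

The region D is 2 ≤ r ≤ 5, 0 ≤ θ ≤ 2π in polar coordinates, where x = r cos(θ), y = r sin(θ), and dA = r dr dθ.

Under the substitution, the integrand becomes 3/(r^2 + 1), so

    ∬_D (3/(x^2 + y^2 + 1)) dA = ∫_{0}^{2π} ∫_{2}^{5} (3/(r^2 + 1)) · r dr dθ.

Inner integral (in r): ∫_{2}^{5} (3/(r^2 + 1)) · r dr = log(26sqrt(130)/25).

Outer integral (in θ): ∫_{0}^{2π} (log(26sqrt(130)/25)) dθ = log((26sqrt(130)/25)^(2π)).

Therefore ∬_D (3/(x^2 + y^2 + 1)) dA = log((26sqrt(130)/25)^(2π)).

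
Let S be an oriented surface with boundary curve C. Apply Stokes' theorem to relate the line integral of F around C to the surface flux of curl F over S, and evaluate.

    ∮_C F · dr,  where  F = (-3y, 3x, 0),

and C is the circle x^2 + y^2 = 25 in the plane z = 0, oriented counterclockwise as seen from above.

Let S be the flat disk x^2 + y^2 ≤ 25 in the plane z = 0, with upward unit normal n̂ = ẑ. By Stokes' theorem,

    ∮_C F · dr = ∬_S (∇ × F) · n̂ dS = ∬_D (curl F)_z dA,

where D is the disk x^2 + y^2 ≤ 25.

Compute the curl of F = (-3y, 3x, 0):
    (∇ × F)_x = ∂F_z/∂y - ∂F_y/∂z = 0,
    (∇ × F)_y = ∂F_x/∂z - ∂F_z/∂x = 0,
    (∇ × F)_z = ∂F_y/∂x - ∂F_x/∂y = 6.

On z = 0, (curl F)_z = 6.

Convert to polar (x = r cos θ, y = r sin θ, dA = r dr dθ); the integrand becomes 6, so

    ∬_D (curl F)_z dA = ∫_0^{2π} ∫_0^{5} (6) · r dr dθ.

Inner (r from 0 to 5): 75.
Outer (θ from 0 to 2π): 150π.

Therefore ∮_C F · dr = 150π.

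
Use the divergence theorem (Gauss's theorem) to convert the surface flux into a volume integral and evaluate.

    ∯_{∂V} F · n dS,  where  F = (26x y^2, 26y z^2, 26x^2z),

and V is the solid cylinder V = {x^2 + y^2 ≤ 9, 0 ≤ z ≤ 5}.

By the divergence theorem,

    ∯_{∂V} F · n dS = ∭_V (∇ · F) dV.

Compute the divergence:
    ∇ · F = ∂F_x/∂x + ∂F_y/∂y + ∂F_z/∂z = 26y^2 + 26z^2 + 26x^2 = 26x^2 + 26y^2 + 26z^2.

In cylindrical coordinates, x = r cos(θ), y = r sin(θ), z = z, dV = r dr dθ dz, with 0 ≤ r ≤ 3, 0 ≤ θ ≤ 2π, 0 ≤ z ≤ 5.

The integrand, after substitution and multiplying by the volume element, becomes (26r^2 + 26z^2) · r, so

    ∭_V (∇·F) dV = ∫_0^{2π} ∫_0^{3} ∫_0^{5} (26r^2 + 26z^2) · r dz dr dθ.

Inner (z from 0 to 5): 130r (r^2 + 25/3).
Middle (r from 0 to 3): 15015/2.
Outer (θ from 0 to 2π): 15015π.

Therefore ∯_{∂V} F · n dS = 15015π.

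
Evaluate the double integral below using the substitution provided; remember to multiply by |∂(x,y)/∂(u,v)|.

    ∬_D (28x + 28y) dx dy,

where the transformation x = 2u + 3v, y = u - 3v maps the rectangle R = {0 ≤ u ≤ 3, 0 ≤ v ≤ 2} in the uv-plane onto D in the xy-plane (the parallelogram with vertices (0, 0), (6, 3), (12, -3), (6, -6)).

Compute the Jacobian determinant of (x, y) with respect to (u, v):

    ∂(x,y)/∂(u,v) = | 2  3 | = (2)(-3) - (3)(1) = -9.
                   | 1  -3 |

Its absolute value is |J| = 9 (the area scaling factor).

Substituting x = 2u + 3v, y = u - 3v into the integrand,

    28x + 28y → 84u,

so the integral becomes

    ∬_R (84u) · |J| du dv = ∫_0^3 ∫_0^2 (756u) dv du.

Inner (v): 1512u.
Outer (u): 6804.

Therefore ∬_D (28x + 28y) dx dy = 6804.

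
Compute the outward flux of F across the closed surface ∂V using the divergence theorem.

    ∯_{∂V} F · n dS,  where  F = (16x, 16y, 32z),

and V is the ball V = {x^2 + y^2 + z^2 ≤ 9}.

By the divergence theorem,

    ∯_{∂V} F · n dS = ∭_V (∇ · F) dV.

Compute the divergence:
    ∇ · F = ∂F_x/∂x + ∂F_y/∂y + ∂F_z/∂z = 16 + 16 + 32 = 64.

In spherical coordinates, x = ρ sin(φ) cos(θ), y = ρ sin(φ) sin(θ), z = ρ cos(φ), dV = ρ^2 sin(φ) dρ dφ dθ, with 0 ≤ ρ ≤ 3, 0 ≤ φ ≤ π, 0 ≤ θ ≤ 2π.

The integrand, after substitution and multiplying by the volume element, becomes (64) · ρ^2 sin(φ), so

    ∭_V (∇·F) dV = ∫_0^{2π} ∫_0^{π} ∫_0^{3} (64) · ρ^2 sin(φ) dρ dφ dθ.

Inner (ρ from 0 to 3): 576sin(φ).
Middle (φ from 0 to π): 1152.
Outer (θ from 0 to 2π): 2304π.

Therefore ∯_{∂V} F · n dS = 2304π.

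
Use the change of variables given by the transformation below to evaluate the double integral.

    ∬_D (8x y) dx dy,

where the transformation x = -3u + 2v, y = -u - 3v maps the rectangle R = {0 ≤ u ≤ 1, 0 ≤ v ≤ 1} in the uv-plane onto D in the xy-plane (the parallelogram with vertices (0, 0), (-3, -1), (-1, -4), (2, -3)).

Compute the Jacobian determinant of (x, y) with respect to (u, v):

    ∂(x,y)/∂(u,v) = | -3  2 | = (-3)(-3) - (2)(-1) = 11.
                   | -1  -3 |

Its absolute value is |J| = 11 (the area scaling factor).

Substituting x = -3u + 2v, y = -u - 3v into the integrand,

    8x y → 24u^2 + 56u v - 48v^2,

so the integral becomes

    ∬_R (24u^2 + 56u v - 48v^2) · |J| du dv = ∫_0^1 ∫_0^1 (264u^2 + 616u v - 528v^2) dv du.

Inner (v): 264u^2 + 308u - 176.
Outer (u): 66.

Therefore ∬_D (8x y) dx dy = 66.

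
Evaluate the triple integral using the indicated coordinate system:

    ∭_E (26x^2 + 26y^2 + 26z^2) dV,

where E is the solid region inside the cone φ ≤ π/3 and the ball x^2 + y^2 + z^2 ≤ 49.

In spherical coordinates, x = ρ sin(φ) cos(θ), y = ρ sin(φ) sin(θ), z = ρ cos(φ), and dV = ρ^2 sin(φ) dρ dφ dθ.

The integrand becomes 26ρ^2, so

    ∭_E (26x^2 + 26y^2 + 26z^2) dV = ∫_{0}^{2π} ∫_{0}^{π/3} ∫_{0}^{7} (26ρ^2) · ρ^2 sin(φ) dρ dφ dθ.

Inner (ρ): 436982sin(φ)/5.
Middle (φ): 218491/5.
Outer (θ): 436982π/5.

Therefore the triple integral equals 436982π/5.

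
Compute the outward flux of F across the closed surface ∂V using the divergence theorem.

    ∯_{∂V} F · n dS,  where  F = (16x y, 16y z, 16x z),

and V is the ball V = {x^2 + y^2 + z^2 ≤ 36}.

By the divergence theorem,

    ∯_{∂V} F · n dS = ∭_V (∇ · F) dV.

Compute the divergence:
    ∇ · F = ∂F_x/∂x + ∂F_y/∂y + ∂F_z/∂z = 16y + 16z + 16x = 16x + 16y + 16z.

In spherical coordinates, x = ρ sin(φ) cos(θ), y = ρ sin(φ) sin(θ), z = ρ cos(φ), dV = ρ^2 sin(φ) dρ dφ dθ, with 0 ≤ ρ ≤ 6, 0 ≤ φ ≤ π, 0 ≤ θ ≤ 2π.

The integrand, after substitution and multiplying by the volume element, becomes (16ρ (sqrt(2)sin(φ)sin(θ + π/4) + cos(φ))) · ρ^2 sin(φ), so

    ∭_V (∇·F) dV = ∫_0^{2π} ∫_0^{π} ∫_0^{6} (16ρ (sqrt(2)sin(φ)sin(θ + π/4) + cos(φ))) · ρ^2 sin(φ) dρ dφ dθ.

Inner (ρ from 0 to 6): 5184(sqrt(2)sin(φ)sin(θ + π/4) + cos(φ))sin(φ).
Middle (φ from 0 to π): 2592sqrt(2)π sin(θ + π/4).
Outer (θ from 0 to 2π): 0.

Therefore ∯_{∂V} F · n dS = 0.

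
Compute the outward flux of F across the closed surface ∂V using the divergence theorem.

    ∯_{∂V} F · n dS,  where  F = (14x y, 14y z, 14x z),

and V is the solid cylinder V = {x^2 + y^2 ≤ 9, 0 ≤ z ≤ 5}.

By the divergence theorem,

    ∯_{∂V} F · n dS = ∭_V (∇ · F) dV.

Compute the divergence:
    ∇ · F = ∂F_x/∂x + ∂F_y/∂y + ∂F_z/∂z = 14y + 14z + 14x = 14x + 14y + 14z.

In cylindrical coordinates, x = r cos(θ), y = r sin(θ), z = z, dV = r dr dθ dz, with 0 ≤ r ≤ 3, 0 ≤ θ ≤ 2π, 0 ≤ z ≤ 5.

The integrand, after substitution and multiplying by the volume element, becomes (14sqrt(2)r sin(θ + π/4) + 14z) · r, so

    ∭_V (∇·F) dV = ∫_0^{2π} ∫_0^{3} ∫_0^{5} (14sqrt(2)r sin(θ + π/4) + 14z) · r dz dr dθ.

Inner (z from 0 to 5): 35r (2sqrt(2)r sin(θ + π/4) + 5).
Middle (r from 0 to 3): 630sqrt(2)sin(θ + π/4) + 1575/2.
Outer (θ from 0 to 2π): 1575π.

Therefore ∯_{∂V} F · n dS = 1575π.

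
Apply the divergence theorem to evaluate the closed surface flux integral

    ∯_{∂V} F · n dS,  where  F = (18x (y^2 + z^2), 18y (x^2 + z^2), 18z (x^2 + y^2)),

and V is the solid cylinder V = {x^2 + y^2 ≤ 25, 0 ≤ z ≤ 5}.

By the divergence theorem,

    ∯_{∂V} F · n dS = ∭_V (∇ · F) dV.

Compute the divergence:
    ∇ · F = ∂F_x/∂x + ∂F_y/∂y + ∂F_z/∂z = 18y^2 + 18z^2 + 18x^2 + 18z^2 + 18x^2 + 18y^2 = 36x^2 + 36y^2 + 36z^2.

In cylindrical coordinates, x = r cos(θ), y = r sin(θ), z = z, dV = r dr dθ dz, with 0 ≤ r ≤ 5, 0 ≤ θ ≤ 2π, 0 ≤ z ≤ 5.

The integrand, after substitution and multiplying by the volume element, becomes (36r^2 + 36z^2) · r, so

    ∭_V (∇·F) dV = ∫_0^{2π} ∫_0^{5} ∫_0^{5} (36r^2 + 36z^2) · r dz dr dθ.

Inner (z from 0 to 5): 180r^3 + 1500r.
Middle (r from 0 to 5): 46875.
Outer (θ from 0 to 2π): 93750π.

Therefore ∯_{∂V} F · n dS = 93750π.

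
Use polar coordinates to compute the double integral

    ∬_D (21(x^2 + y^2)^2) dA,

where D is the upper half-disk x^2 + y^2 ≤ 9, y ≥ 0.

The region D is 0 ≤ r ≤ 3, 0 ≤ θ ≤ π in polar coordinates, where x = r cos(θ), y = r sin(θ), and dA = r dr dθ.

Under the substitution, the integrand becomes 21r^4, so

    ∬_D (21(x^2 + y^2)^2) dA = ∫_{0}^{π} ∫_{0}^{3} (21r^4) · r dr dθ.

Inner integral (in r): ∫_{0}^{3} (21r^4) · r dr = 5103/2.

Outer integral (in θ): ∫_{0}^{π} (5103/2) dθ = 5103π/2.

Therefore ∬_D (21(x^2 + y^2)^2) dA = 5103π/2.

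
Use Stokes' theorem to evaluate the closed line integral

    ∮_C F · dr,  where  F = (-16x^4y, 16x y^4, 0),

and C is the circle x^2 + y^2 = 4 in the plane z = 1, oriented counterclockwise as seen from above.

Let S be the flat disk x^2 + y^2 ≤ 4 in the plane z = 1, with upward unit normal n̂ = ẑ. By Stokes' theorem,

    ∮_C F · dr = ∬_S (∇ × F) · n̂ dS = ∬_D (curl F)_z dA,

where D is the disk x^2 + y^2 ≤ 4.

Compute the curl of F = (-16x^4y, 16x y^4, 0):
    (∇ × F)_x = ∂F_z/∂y - ∂F_y/∂z = 0,
    (∇ × F)_y = ∂F_x/∂z - ∂F_z/∂x = 0,
    (∇ × F)_z = ∂F_y/∂x - ∂F_x/∂y = 16x^4 + 16y^4.

On z = 1, (curl F)_z = 16x^4 + 16y^4.

Convert to polar (x = r cos θ, y = r sin θ, dA = r dr dθ); the integrand becomes 16r^4(sin(θ)^4 + cos(θ)^4), so

    ∬_D (curl F)_z dA = ∫_0^{2π} ∫_0^{2} (16r^4(sin(θ)^4 + cos(θ)^4)) · r dr dθ.

Inner (r from 0 to 2): 512sin(θ)^4/3 + 512cos(θ)^4/3.
Outer (θ from 0 to 2π): 256π.

Therefore ∮_C F · dr = 256π.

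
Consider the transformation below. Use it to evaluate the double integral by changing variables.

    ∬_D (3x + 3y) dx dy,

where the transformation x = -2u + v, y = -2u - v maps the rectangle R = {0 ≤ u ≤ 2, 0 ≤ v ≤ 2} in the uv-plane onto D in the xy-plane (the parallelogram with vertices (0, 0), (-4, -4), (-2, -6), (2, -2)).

Compute the Jacobian determinant of (x, y) with respect to (u, v):

    ∂(x,y)/∂(u,v) = | -2  1 | = (-2)(-1) - (1)(-2) = 4.
                   | -2  -1 |

Its absolute value is |J| = 4 (the area scaling factor).

Substituting x = -2u + v, y = -2u - v into the integrand,

    3x + 3y → -12u,

so the integral becomes

    ∬_R (-12u) · |J| du dv = ∫_0^2 ∫_0^2 (-48u) dv du.

Inner (v): -96u.
Outer (u): -192.

Therefore ∬_D (3x + 3y) dx dy = -192.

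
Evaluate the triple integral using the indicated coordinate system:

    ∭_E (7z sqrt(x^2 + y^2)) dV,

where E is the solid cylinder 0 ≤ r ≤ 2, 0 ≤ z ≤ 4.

In cylindrical coordinates, x = r cos(θ), y = r sin(θ), z = z, and dV = r dr dθ dz.

The integrand becomes 7r z, so

    ∭_E (7z sqrt(x^2 + y^2)) dV = ∫_{0}^{2π} ∫_{0}^{2} ∫_{0}^{4} (7r z) · r dz dr dθ.

Inner (z): 56r^2.
Middle (r from 0 to 2): 448/3.
Outer (θ): 896π/3.

Therefore the triple integral equals 896π/3.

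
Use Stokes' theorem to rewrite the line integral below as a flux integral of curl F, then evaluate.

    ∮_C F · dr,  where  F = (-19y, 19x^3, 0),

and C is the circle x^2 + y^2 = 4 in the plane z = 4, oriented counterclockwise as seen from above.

Let S be the flat disk x^2 + y^2 ≤ 4 in the plane z = 4, with upward unit normal n̂ = ẑ. By Stokes' theorem,

    ∮_C F · dr = ∬_S (∇ × F) · n̂ dS = ∬_D (curl F)_z dA,

where D is the disk x^2 + y^2 ≤ 4.

Compute the curl of F = (-19y, 19x^3, 0):
    (∇ × F)_x = ∂F_z/∂y - ∂F_y/∂z = 0,
    (∇ × F)_y = ∂F_x/∂z - ∂F_z/∂x = 0,
    (∇ × F)_z = ∂F_y/∂x - ∂F_x/∂y = 57x^2 + 19.

On z = 4, (curl F)_z = 57x^2 + 19.

Convert to polar (x = r cos θ, y = r sin θ, dA = r dr dθ); the integrand becomes 57r^2cos(θ)^2 + 19, so

    ∬_D (curl F)_z dA = ∫_0^{2π} ∫_0^{2} (57r^2cos(θ)^2 + 19) · r dr dθ.

Inner (r from 0 to 2): 228cos(θ)^2 + 38.
Outer (θ from 0 to 2π): 304π.

Therefore ∮_C F · dr = 304π.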